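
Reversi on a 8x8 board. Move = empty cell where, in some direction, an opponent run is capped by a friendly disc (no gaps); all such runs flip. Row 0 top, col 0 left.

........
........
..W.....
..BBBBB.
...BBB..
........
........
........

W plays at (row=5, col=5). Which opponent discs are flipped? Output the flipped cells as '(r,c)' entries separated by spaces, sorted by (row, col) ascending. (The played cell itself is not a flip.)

Dir NW: opp run (4,4) (3,3) capped by W -> flip
Dir N: opp run (4,5) (3,5), next='.' -> no flip
Dir NE: first cell '.' (not opp) -> no flip
Dir W: first cell '.' (not opp) -> no flip
Dir E: first cell '.' (not opp) -> no flip
Dir SW: first cell '.' (not opp) -> no flip
Dir S: first cell '.' (not opp) -> no flip
Dir SE: first cell '.' (not opp) -> no flip

Answer: (3,3) (4,4)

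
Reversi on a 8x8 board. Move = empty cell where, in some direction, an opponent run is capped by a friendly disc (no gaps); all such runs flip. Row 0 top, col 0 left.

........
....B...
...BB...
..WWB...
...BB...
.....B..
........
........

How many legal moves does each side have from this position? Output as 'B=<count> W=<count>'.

Answer: B=5 W=7

Derivation:
-- B to move --
(2,1): flips 1 -> legal
(2,2): flips 1 -> legal
(3,1): flips 2 -> legal
(4,1): flips 1 -> legal
(4,2): flips 1 -> legal
B mobility = 5
-- W to move --
(0,3): no bracket -> illegal
(0,4): no bracket -> illegal
(0,5): flips 2 -> legal
(1,2): no bracket -> illegal
(1,3): flips 1 -> legal
(1,5): flips 1 -> legal
(2,2): no bracket -> illegal
(2,5): no bracket -> illegal
(3,5): flips 1 -> legal
(4,2): no bracket -> illegal
(4,5): no bracket -> illegal
(4,6): no bracket -> illegal
(5,2): no bracket -> illegal
(5,3): flips 1 -> legal
(5,4): flips 1 -> legal
(5,6): no bracket -> illegal
(6,4): no bracket -> illegal
(6,5): no bracket -> illegal
(6,6): flips 2 -> legal
W mobility = 7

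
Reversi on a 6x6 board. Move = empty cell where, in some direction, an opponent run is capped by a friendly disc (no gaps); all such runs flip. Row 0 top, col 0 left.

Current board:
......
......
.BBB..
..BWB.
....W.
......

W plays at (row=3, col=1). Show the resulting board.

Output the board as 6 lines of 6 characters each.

Place W at (3,1); scan 8 dirs for brackets.
Dir NW: first cell '.' (not opp) -> no flip
Dir N: opp run (2,1), next='.' -> no flip
Dir NE: opp run (2,2), next='.' -> no flip
Dir W: first cell '.' (not opp) -> no flip
Dir E: opp run (3,2) capped by W -> flip
Dir SW: first cell '.' (not opp) -> no flip
Dir S: first cell '.' (not opp) -> no flip
Dir SE: first cell '.' (not opp) -> no flip
All flips: (3,2)

Answer: ......
......
.BBB..
.WWWB.
....W.
......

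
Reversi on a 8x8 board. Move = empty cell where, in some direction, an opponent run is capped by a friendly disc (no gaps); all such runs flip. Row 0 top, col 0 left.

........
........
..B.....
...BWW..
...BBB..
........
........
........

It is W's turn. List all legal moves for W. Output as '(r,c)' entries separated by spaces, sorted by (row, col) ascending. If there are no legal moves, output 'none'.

Answer: (3,2) (5,2) (5,3) (5,4) (5,5) (5,6)

Derivation:
(1,1): no bracket -> illegal
(1,2): no bracket -> illegal
(1,3): no bracket -> illegal
(2,1): no bracket -> illegal
(2,3): no bracket -> illegal
(2,4): no bracket -> illegal
(3,1): no bracket -> illegal
(3,2): flips 1 -> legal
(3,6): no bracket -> illegal
(4,2): no bracket -> illegal
(4,6): no bracket -> illegal
(5,2): flips 1 -> legal
(5,3): flips 1 -> legal
(5,4): flips 1 -> legal
(5,5): flips 1 -> legal
(5,6): flips 1 -> legal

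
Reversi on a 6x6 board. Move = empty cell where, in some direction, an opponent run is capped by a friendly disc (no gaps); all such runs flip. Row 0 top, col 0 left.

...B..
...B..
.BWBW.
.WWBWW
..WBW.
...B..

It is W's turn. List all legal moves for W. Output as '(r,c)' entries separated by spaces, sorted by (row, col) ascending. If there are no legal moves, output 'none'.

(0,2): flips 1 -> legal
(0,4): flips 1 -> legal
(1,0): flips 1 -> legal
(1,1): flips 1 -> legal
(1,2): flips 1 -> legal
(1,4): flips 1 -> legal
(2,0): flips 1 -> legal
(3,0): no bracket -> illegal
(5,2): flips 1 -> legal
(5,4): flips 1 -> legal

Answer: (0,2) (0,4) (1,0) (1,1) (1,2) (1,4) (2,0) (5,2) (5,4)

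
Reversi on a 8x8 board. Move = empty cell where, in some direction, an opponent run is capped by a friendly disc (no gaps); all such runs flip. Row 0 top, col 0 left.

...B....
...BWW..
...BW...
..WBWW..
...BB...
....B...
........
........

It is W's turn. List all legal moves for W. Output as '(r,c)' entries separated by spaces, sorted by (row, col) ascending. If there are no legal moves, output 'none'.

(0,2): flips 1 -> legal
(0,4): no bracket -> illegal
(1,2): flips 2 -> legal
(2,2): flips 1 -> legal
(4,2): flips 1 -> legal
(4,5): no bracket -> illegal
(5,2): flips 1 -> legal
(5,3): flips 1 -> legal
(5,5): no bracket -> illegal
(6,3): no bracket -> illegal
(6,4): flips 2 -> legal
(6,5): flips 2 -> legal

Answer: (0,2) (1,2) (2,2) (4,2) (5,2) (5,3) (6,4) (6,5)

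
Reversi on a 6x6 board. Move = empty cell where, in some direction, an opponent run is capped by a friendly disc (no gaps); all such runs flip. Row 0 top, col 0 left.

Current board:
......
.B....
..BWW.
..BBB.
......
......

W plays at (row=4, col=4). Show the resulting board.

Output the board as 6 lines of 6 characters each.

Answer: ......
.B....
..BWW.
..BBW.
....W.
......

Derivation:
Place W at (4,4); scan 8 dirs for brackets.
Dir NW: opp run (3,3) (2,2) (1,1), next='.' -> no flip
Dir N: opp run (3,4) capped by W -> flip
Dir NE: first cell '.' (not opp) -> no flip
Dir W: first cell '.' (not opp) -> no flip
Dir E: first cell '.' (not opp) -> no flip
Dir SW: first cell '.' (not opp) -> no flip
Dir S: first cell '.' (not opp) -> no flip
Dir SE: first cell '.' (not opp) -> no flip
All flips: (3,4)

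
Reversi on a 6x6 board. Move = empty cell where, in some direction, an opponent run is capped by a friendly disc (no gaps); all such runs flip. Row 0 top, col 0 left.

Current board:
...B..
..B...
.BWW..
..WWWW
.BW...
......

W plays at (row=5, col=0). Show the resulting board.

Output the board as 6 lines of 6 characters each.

Answer: ...B..
..B...
.BWW..
..WWWW
.WW...
W.....

Derivation:
Place W at (5,0); scan 8 dirs for brackets.
Dir NW: edge -> no flip
Dir N: first cell '.' (not opp) -> no flip
Dir NE: opp run (4,1) capped by W -> flip
Dir W: edge -> no flip
Dir E: first cell '.' (not opp) -> no flip
Dir SW: edge -> no flip
Dir S: edge -> no flip
Dir SE: edge -> no flip
All flips: (4,1)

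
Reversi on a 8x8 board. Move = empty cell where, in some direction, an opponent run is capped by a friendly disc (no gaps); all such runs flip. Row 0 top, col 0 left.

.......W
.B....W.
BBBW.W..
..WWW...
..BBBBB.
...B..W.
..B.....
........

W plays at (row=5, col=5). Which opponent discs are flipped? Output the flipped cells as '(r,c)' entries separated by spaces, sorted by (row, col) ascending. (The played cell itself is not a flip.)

Answer: (4,4)

Derivation:
Dir NW: opp run (4,4) capped by W -> flip
Dir N: opp run (4,5), next='.' -> no flip
Dir NE: opp run (4,6), next='.' -> no flip
Dir W: first cell '.' (not opp) -> no flip
Dir E: first cell 'W' (not opp) -> no flip
Dir SW: first cell '.' (not opp) -> no flip
Dir S: first cell '.' (not opp) -> no flip
Dir SE: first cell '.' (not opp) -> no flip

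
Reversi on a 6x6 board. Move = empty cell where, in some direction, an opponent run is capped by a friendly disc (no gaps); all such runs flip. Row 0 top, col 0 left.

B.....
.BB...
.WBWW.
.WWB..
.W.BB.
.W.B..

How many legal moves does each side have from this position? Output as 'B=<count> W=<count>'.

-- B to move --
(1,0): flips 2 -> legal
(1,3): flips 1 -> legal
(1,4): no bracket -> illegal
(1,5): flips 1 -> legal
(2,0): flips 1 -> legal
(2,5): flips 2 -> legal
(3,0): flips 3 -> legal
(3,4): flips 1 -> legal
(3,5): no bracket -> illegal
(4,0): flips 1 -> legal
(4,2): flips 1 -> legal
(5,0): no bracket -> illegal
(5,2): no bracket -> illegal
B mobility = 9
-- W to move --
(0,1): flips 2 -> legal
(0,2): flips 2 -> legal
(0,3): flips 1 -> legal
(1,0): no bracket -> illegal
(1,3): flips 1 -> legal
(2,0): no bracket -> illegal
(3,4): flips 1 -> legal
(3,5): no bracket -> illegal
(4,2): flips 1 -> legal
(4,5): no bracket -> illegal
(5,2): no bracket -> illegal
(5,4): flips 1 -> legal
(5,5): no bracket -> illegal
W mobility = 7

Answer: B=9 W=7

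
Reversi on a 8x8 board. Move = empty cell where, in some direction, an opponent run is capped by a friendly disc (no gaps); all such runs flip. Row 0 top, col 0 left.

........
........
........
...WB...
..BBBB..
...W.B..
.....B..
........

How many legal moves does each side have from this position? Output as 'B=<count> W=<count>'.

Answer: B=7 W=4

Derivation:
-- B to move --
(2,2): flips 1 -> legal
(2,3): flips 1 -> legal
(2,4): flips 1 -> legal
(3,2): flips 1 -> legal
(5,2): no bracket -> illegal
(5,4): no bracket -> illegal
(6,2): flips 1 -> legal
(6,3): flips 1 -> legal
(6,4): flips 1 -> legal
B mobility = 7
-- W to move --
(2,3): no bracket -> illegal
(2,4): no bracket -> illegal
(2,5): no bracket -> illegal
(3,1): flips 1 -> legal
(3,2): no bracket -> illegal
(3,5): flips 2 -> legal
(3,6): no bracket -> illegal
(4,1): no bracket -> illegal
(4,6): no bracket -> illegal
(5,1): flips 1 -> legal
(5,2): no bracket -> illegal
(5,4): no bracket -> illegal
(5,6): no bracket -> illegal
(6,4): no bracket -> illegal
(6,6): flips 2 -> legal
(7,4): no bracket -> illegal
(7,5): no bracket -> illegal
(7,6): no bracket -> illegal
W mobility = 4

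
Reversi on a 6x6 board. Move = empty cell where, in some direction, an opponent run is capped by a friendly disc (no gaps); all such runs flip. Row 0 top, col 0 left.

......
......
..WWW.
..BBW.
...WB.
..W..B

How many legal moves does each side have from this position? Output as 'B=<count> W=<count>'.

-- B to move --
(1,1): flips 1 -> legal
(1,2): flips 1 -> legal
(1,3): flips 1 -> legal
(1,4): flips 3 -> legal
(1,5): flips 1 -> legal
(2,1): no bracket -> illegal
(2,5): no bracket -> illegal
(3,1): no bracket -> illegal
(3,5): flips 1 -> legal
(4,1): no bracket -> illegal
(4,2): flips 1 -> legal
(4,5): no bracket -> illegal
(5,1): no bracket -> illegal
(5,3): flips 1 -> legal
(5,4): flips 1 -> legal
B mobility = 9
-- W to move --
(2,1): flips 1 -> legal
(3,1): flips 2 -> legal
(3,5): no bracket -> illegal
(4,1): flips 1 -> legal
(4,2): flips 2 -> legal
(4,5): flips 1 -> legal
(5,3): no bracket -> illegal
(5,4): flips 1 -> legal
W mobility = 6

Answer: B=9 W=6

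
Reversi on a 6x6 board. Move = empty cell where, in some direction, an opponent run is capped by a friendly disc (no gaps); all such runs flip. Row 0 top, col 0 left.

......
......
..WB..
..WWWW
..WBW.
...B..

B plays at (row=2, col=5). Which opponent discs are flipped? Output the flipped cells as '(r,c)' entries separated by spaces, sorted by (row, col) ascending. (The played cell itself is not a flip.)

Answer: (3,4)

Derivation:
Dir NW: first cell '.' (not opp) -> no flip
Dir N: first cell '.' (not opp) -> no flip
Dir NE: edge -> no flip
Dir W: first cell '.' (not opp) -> no flip
Dir E: edge -> no flip
Dir SW: opp run (3,4) capped by B -> flip
Dir S: opp run (3,5), next='.' -> no flip
Dir SE: edge -> no flip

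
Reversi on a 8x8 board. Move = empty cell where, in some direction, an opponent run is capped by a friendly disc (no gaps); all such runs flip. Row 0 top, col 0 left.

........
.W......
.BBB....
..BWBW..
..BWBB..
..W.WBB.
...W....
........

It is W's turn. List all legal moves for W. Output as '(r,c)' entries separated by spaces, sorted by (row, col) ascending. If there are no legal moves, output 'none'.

Answer: (1,0) (1,2) (1,3) (2,4) (2,5) (3,1) (3,6) (4,1) (4,6) (5,1) (5,3) (5,7) (6,5) (6,6)

Derivation:
(1,0): flips 2 -> legal
(1,2): flips 3 -> legal
(1,3): flips 1 -> legal
(1,4): no bracket -> illegal
(2,0): no bracket -> illegal
(2,4): flips 2 -> legal
(2,5): flips 1 -> legal
(3,0): no bracket -> illegal
(3,1): flips 2 -> legal
(3,6): flips 1 -> legal
(4,1): flips 1 -> legal
(4,6): flips 2 -> legal
(4,7): no bracket -> illegal
(5,1): flips 1 -> legal
(5,3): flips 1 -> legal
(5,7): flips 2 -> legal
(6,4): no bracket -> illegal
(6,5): flips 2 -> legal
(6,6): flips 2 -> legal
(6,7): no bracket -> illegal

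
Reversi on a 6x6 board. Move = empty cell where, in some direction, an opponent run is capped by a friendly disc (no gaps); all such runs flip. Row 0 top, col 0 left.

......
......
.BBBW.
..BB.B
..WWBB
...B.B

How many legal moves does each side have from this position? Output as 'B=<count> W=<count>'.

-- B to move --
(1,3): flips 1 -> legal
(1,4): no bracket -> illegal
(1,5): flips 1 -> legal
(2,5): flips 1 -> legal
(3,1): flips 1 -> legal
(3,4): no bracket -> illegal
(4,1): flips 2 -> legal
(5,1): flips 1 -> legal
(5,2): flips 1 -> legal
(5,4): flips 1 -> legal
B mobility = 8
-- W to move --
(1,0): flips 2 -> legal
(1,1): no bracket -> illegal
(1,2): flips 2 -> legal
(1,3): flips 2 -> legal
(1,4): no bracket -> illegal
(2,0): flips 3 -> legal
(2,5): no bracket -> illegal
(3,0): no bracket -> illegal
(3,1): no bracket -> illegal
(3,4): no bracket -> illegal
(4,1): no bracket -> illegal
(5,2): no bracket -> illegal
(5,4): no bracket -> illegal
W mobility = 4

Answer: B=8 W=4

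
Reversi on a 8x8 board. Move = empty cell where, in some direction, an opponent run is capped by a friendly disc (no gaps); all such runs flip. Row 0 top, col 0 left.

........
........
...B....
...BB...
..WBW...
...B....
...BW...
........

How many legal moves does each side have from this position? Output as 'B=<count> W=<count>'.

-- B to move --
(3,1): flips 1 -> legal
(3,2): no bracket -> illegal
(3,5): flips 1 -> legal
(4,1): flips 1 -> legal
(4,5): flips 1 -> legal
(5,1): flips 1 -> legal
(5,2): no bracket -> illegal
(5,4): flips 1 -> legal
(5,5): flips 1 -> legal
(6,5): flips 1 -> legal
(7,3): no bracket -> illegal
(7,4): no bracket -> illegal
(7,5): flips 1 -> legal
B mobility = 9
-- W to move --
(1,2): no bracket -> illegal
(1,3): no bracket -> illegal
(1,4): no bracket -> illegal
(2,2): flips 1 -> legal
(2,4): flips 2 -> legal
(2,5): no bracket -> illegal
(3,2): no bracket -> illegal
(3,5): no bracket -> illegal
(4,5): no bracket -> illegal
(5,2): no bracket -> illegal
(5,4): no bracket -> illegal
(6,2): flips 2 -> legal
(7,2): no bracket -> illegal
(7,3): no bracket -> illegal
(7,4): no bracket -> illegal
W mobility = 3

Answer: B=9 W=3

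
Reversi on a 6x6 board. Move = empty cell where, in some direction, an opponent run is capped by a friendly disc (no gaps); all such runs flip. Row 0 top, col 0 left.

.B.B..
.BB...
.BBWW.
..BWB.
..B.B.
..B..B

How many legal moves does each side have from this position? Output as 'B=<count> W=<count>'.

Answer: B=3 W=8

Derivation:
-- B to move --
(1,3): no bracket -> illegal
(1,4): flips 2 -> legal
(1,5): flips 2 -> legal
(2,5): flips 2 -> legal
(3,5): no bracket -> illegal
(4,3): no bracket -> illegal
B mobility = 3
-- W to move --
(0,0): flips 2 -> legal
(0,2): no bracket -> illegal
(0,4): no bracket -> illegal
(1,0): no bracket -> illegal
(1,3): no bracket -> illegal
(1,4): no bracket -> illegal
(2,0): flips 2 -> legal
(2,5): no bracket -> illegal
(3,0): no bracket -> illegal
(3,1): flips 1 -> legal
(3,5): flips 1 -> legal
(4,1): flips 1 -> legal
(4,3): no bracket -> illegal
(4,5): flips 1 -> legal
(5,1): flips 1 -> legal
(5,3): no bracket -> illegal
(5,4): flips 2 -> legal
W mobility = 8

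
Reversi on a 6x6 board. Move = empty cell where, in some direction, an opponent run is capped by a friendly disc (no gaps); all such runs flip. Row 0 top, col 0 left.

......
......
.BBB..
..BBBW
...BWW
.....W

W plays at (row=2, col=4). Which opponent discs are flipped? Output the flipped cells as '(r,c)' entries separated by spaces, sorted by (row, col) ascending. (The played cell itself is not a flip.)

Dir NW: first cell '.' (not opp) -> no flip
Dir N: first cell '.' (not opp) -> no flip
Dir NE: first cell '.' (not opp) -> no flip
Dir W: opp run (2,3) (2,2) (2,1), next='.' -> no flip
Dir E: first cell '.' (not opp) -> no flip
Dir SW: opp run (3,3), next='.' -> no flip
Dir S: opp run (3,4) capped by W -> flip
Dir SE: first cell 'W' (not opp) -> no flip

Answer: (3,4)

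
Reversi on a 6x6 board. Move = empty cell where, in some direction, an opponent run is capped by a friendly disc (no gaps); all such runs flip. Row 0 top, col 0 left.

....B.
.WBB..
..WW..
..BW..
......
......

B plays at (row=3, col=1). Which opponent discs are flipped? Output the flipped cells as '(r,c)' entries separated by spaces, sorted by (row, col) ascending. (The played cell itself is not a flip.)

Answer: (2,2)

Derivation:
Dir NW: first cell '.' (not opp) -> no flip
Dir N: first cell '.' (not opp) -> no flip
Dir NE: opp run (2,2) capped by B -> flip
Dir W: first cell '.' (not opp) -> no flip
Dir E: first cell 'B' (not opp) -> no flip
Dir SW: first cell '.' (not opp) -> no flip
Dir S: first cell '.' (not opp) -> no flip
Dir SE: first cell '.' (not opp) -> no flip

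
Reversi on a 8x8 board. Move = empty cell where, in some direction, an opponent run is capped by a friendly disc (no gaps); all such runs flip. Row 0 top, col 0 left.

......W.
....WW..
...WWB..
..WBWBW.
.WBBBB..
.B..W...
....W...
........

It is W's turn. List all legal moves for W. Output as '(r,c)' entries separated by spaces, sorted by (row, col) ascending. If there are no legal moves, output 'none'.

Answer: (1,6) (2,6) (4,6) (5,2) (5,3) (5,5) (5,6) (6,0) (6,1)

Derivation:
(1,6): flips 1 -> legal
(2,2): no bracket -> illegal
(2,6): flips 1 -> legal
(3,1): no bracket -> illegal
(4,0): no bracket -> illegal
(4,6): flips 5 -> legal
(5,0): no bracket -> illegal
(5,2): flips 2 -> legal
(5,3): flips 2 -> legal
(5,5): flips 3 -> legal
(5,6): flips 1 -> legal
(6,0): flips 3 -> legal
(6,1): flips 1 -> legal
(6,2): no bracket -> illegal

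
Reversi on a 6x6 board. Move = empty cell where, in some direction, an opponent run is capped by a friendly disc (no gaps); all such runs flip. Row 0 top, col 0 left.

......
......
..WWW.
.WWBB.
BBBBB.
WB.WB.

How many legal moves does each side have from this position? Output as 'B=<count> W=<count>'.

Answer: B=9 W=5

Derivation:
-- B to move --
(1,1): flips 1 -> legal
(1,2): flips 3 -> legal
(1,3): flips 3 -> legal
(1,4): flips 3 -> legal
(1,5): flips 1 -> legal
(2,0): flips 1 -> legal
(2,1): flips 2 -> legal
(2,5): no bracket -> illegal
(3,0): flips 2 -> legal
(3,5): no bracket -> illegal
(5,2): flips 1 -> legal
B mobility = 9
-- W to move --
(2,5): no bracket -> illegal
(3,0): flips 1 -> legal
(3,5): flips 3 -> legal
(4,5): flips 1 -> legal
(5,2): flips 2 -> legal
(5,5): flips 3 -> legal
W mobility = 5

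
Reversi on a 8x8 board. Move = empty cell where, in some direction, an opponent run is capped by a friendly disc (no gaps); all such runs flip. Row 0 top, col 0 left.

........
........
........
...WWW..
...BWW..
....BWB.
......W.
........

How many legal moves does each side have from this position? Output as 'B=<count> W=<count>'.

-- B to move --
(2,2): no bracket -> illegal
(2,3): flips 3 -> legal
(2,4): flips 2 -> legal
(2,5): flips 1 -> legal
(2,6): no bracket -> illegal
(3,2): no bracket -> illegal
(3,6): flips 1 -> legal
(4,2): no bracket -> illegal
(4,6): flips 2 -> legal
(5,3): no bracket -> illegal
(5,7): no bracket -> illegal
(6,4): no bracket -> illegal
(6,5): no bracket -> illegal
(6,7): no bracket -> illegal
(7,5): no bracket -> illegal
(7,6): flips 1 -> legal
(7,7): no bracket -> illegal
B mobility = 6
-- W to move --
(3,2): no bracket -> illegal
(4,2): flips 1 -> legal
(4,6): flips 1 -> legal
(4,7): no bracket -> illegal
(5,2): flips 1 -> legal
(5,3): flips 2 -> legal
(5,7): flips 1 -> legal
(6,3): flips 1 -> legal
(6,4): flips 1 -> legal
(6,5): no bracket -> illegal
(6,7): flips 1 -> legal
W mobility = 8

Answer: B=6 W=8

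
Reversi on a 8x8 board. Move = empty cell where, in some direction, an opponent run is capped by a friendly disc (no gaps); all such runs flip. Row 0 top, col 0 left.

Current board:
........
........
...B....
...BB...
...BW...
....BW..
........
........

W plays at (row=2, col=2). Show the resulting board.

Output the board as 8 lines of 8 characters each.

Place W at (2,2); scan 8 dirs for brackets.
Dir NW: first cell '.' (not opp) -> no flip
Dir N: first cell '.' (not opp) -> no flip
Dir NE: first cell '.' (not opp) -> no flip
Dir W: first cell '.' (not opp) -> no flip
Dir E: opp run (2,3), next='.' -> no flip
Dir SW: first cell '.' (not opp) -> no flip
Dir S: first cell '.' (not opp) -> no flip
Dir SE: opp run (3,3) capped by W -> flip
All flips: (3,3)

Answer: ........
........
..WB....
...WB...
...BW...
....BW..
........
........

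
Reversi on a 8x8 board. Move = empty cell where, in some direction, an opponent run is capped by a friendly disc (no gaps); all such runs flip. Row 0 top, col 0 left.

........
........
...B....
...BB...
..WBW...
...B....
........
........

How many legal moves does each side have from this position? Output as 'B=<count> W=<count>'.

Answer: B=7 W=4

Derivation:
-- B to move --
(3,1): flips 1 -> legal
(3,2): no bracket -> illegal
(3,5): flips 1 -> legal
(4,1): flips 1 -> legal
(4,5): flips 1 -> legal
(5,1): flips 1 -> legal
(5,2): no bracket -> illegal
(5,4): flips 1 -> legal
(5,5): flips 1 -> legal
B mobility = 7
-- W to move --
(1,2): no bracket -> illegal
(1,3): no bracket -> illegal
(1,4): no bracket -> illegal
(2,2): flips 1 -> legal
(2,4): flips 2 -> legal
(2,5): no bracket -> illegal
(3,2): no bracket -> illegal
(3,5): no bracket -> illegal
(4,5): no bracket -> illegal
(5,2): no bracket -> illegal
(5,4): no bracket -> illegal
(6,2): flips 1 -> legal
(6,3): no bracket -> illegal
(6,4): flips 1 -> legal
W mobility = 4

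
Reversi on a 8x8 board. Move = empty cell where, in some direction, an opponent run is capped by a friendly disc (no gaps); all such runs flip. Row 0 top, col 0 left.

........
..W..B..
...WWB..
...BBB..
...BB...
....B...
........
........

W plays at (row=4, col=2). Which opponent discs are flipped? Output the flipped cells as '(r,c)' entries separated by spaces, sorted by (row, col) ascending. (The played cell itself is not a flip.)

Answer: (3,3)

Derivation:
Dir NW: first cell '.' (not opp) -> no flip
Dir N: first cell '.' (not opp) -> no flip
Dir NE: opp run (3,3) capped by W -> flip
Dir W: first cell '.' (not opp) -> no flip
Dir E: opp run (4,3) (4,4), next='.' -> no flip
Dir SW: first cell '.' (not opp) -> no flip
Dir S: first cell '.' (not opp) -> no flip
Dir SE: first cell '.' (not opp) -> no flip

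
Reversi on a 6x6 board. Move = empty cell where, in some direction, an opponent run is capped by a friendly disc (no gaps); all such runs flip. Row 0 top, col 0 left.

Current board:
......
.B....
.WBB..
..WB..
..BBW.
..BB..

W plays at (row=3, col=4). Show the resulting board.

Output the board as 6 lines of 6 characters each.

Answer: ......
.B....
.WBB..
..WWW.
..BBW.
..BB..

Derivation:
Place W at (3,4); scan 8 dirs for brackets.
Dir NW: opp run (2,3), next='.' -> no flip
Dir N: first cell '.' (not opp) -> no flip
Dir NE: first cell '.' (not opp) -> no flip
Dir W: opp run (3,3) capped by W -> flip
Dir E: first cell '.' (not opp) -> no flip
Dir SW: opp run (4,3) (5,2), next=edge -> no flip
Dir S: first cell 'W' (not opp) -> no flip
Dir SE: first cell '.' (not opp) -> no flip
All flips: (3,3)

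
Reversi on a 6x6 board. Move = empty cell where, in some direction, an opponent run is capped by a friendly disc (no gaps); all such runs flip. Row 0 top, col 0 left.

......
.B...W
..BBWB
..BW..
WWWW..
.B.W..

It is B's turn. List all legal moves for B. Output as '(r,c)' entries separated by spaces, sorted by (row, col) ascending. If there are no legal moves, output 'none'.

(0,4): no bracket -> illegal
(0,5): flips 1 -> legal
(1,3): no bracket -> illegal
(1,4): no bracket -> illegal
(3,0): no bracket -> illegal
(3,1): flips 1 -> legal
(3,4): flips 1 -> legal
(3,5): no bracket -> illegal
(4,4): flips 1 -> legal
(5,0): flips 1 -> legal
(5,2): flips 1 -> legal
(5,4): flips 1 -> legal

Answer: (0,5) (3,1) (3,4) (4,4) (5,0) (5,2) (5,4)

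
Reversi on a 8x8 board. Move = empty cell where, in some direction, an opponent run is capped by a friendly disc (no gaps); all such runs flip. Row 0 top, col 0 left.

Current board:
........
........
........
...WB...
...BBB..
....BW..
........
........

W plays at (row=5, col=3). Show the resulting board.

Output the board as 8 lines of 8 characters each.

Answer: ........
........
........
...WB...
...WBB..
...WWW..
........
........

Derivation:
Place W at (5,3); scan 8 dirs for brackets.
Dir NW: first cell '.' (not opp) -> no flip
Dir N: opp run (4,3) capped by W -> flip
Dir NE: opp run (4,4), next='.' -> no flip
Dir W: first cell '.' (not opp) -> no flip
Dir E: opp run (5,4) capped by W -> flip
Dir SW: first cell '.' (not opp) -> no flip
Dir S: first cell '.' (not opp) -> no flip
Dir SE: first cell '.' (not opp) -> no flip
All flips: (4,3) (5,4)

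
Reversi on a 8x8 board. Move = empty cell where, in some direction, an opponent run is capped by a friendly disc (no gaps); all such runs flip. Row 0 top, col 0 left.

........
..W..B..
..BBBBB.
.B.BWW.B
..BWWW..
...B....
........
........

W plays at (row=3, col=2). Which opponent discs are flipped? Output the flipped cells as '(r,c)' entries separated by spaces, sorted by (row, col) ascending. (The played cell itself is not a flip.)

Dir NW: first cell '.' (not opp) -> no flip
Dir N: opp run (2,2) capped by W -> flip
Dir NE: opp run (2,3), next='.' -> no flip
Dir W: opp run (3,1), next='.' -> no flip
Dir E: opp run (3,3) capped by W -> flip
Dir SW: first cell '.' (not opp) -> no flip
Dir S: opp run (4,2), next='.' -> no flip
Dir SE: first cell 'W' (not opp) -> no flip

Answer: (2,2) (3,3)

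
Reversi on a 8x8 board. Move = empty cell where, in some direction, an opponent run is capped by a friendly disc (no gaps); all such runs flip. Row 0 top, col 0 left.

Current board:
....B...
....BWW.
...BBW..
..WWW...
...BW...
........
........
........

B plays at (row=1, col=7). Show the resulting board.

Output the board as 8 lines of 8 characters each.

Place B at (1,7); scan 8 dirs for brackets.
Dir NW: first cell '.' (not opp) -> no flip
Dir N: first cell '.' (not opp) -> no flip
Dir NE: edge -> no flip
Dir W: opp run (1,6) (1,5) capped by B -> flip
Dir E: edge -> no flip
Dir SW: first cell '.' (not opp) -> no flip
Dir S: first cell '.' (not opp) -> no flip
Dir SE: edge -> no flip
All flips: (1,5) (1,6)

Answer: ....B...
....BBBB
...BBW..
..WWW...
...BW...
........
........
........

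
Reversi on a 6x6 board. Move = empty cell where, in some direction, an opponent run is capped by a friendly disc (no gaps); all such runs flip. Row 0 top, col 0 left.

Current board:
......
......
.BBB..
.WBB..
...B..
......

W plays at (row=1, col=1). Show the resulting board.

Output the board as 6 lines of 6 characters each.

Place W at (1,1); scan 8 dirs for brackets.
Dir NW: first cell '.' (not opp) -> no flip
Dir N: first cell '.' (not opp) -> no flip
Dir NE: first cell '.' (not opp) -> no flip
Dir W: first cell '.' (not opp) -> no flip
Dir E: first cell '.' (not opp) -> no flip
Dir SW: first cell '.' (not opp) -> no flip
Dir S: opp run (2,1) capped by W -> flip
Dir SE: opp run (2,2) (3,3), next='.' -> no flip
All flips: (2,1)

Answer: ......
.W....
.WBB..
.WBB..
...B..
......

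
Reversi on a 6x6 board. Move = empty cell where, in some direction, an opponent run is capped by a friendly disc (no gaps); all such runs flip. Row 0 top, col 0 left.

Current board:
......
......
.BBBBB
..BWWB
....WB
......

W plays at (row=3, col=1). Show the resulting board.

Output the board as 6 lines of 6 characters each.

Answer: ......
......
.BBBBB
.WWWWB
....WB
......

Derivation:
Place W at (3,1); scan 8 dirs for brackets.
Dir NW: first cell '.' (not opp) -> no flip
Dir N: opp run (2,1), next='.' -> no flip
Dir NE: opp run (2,2), next='.' -> no flip
Dir W: first cell '.' (not opp) -> no flip
Dir E: opp run (3,2) capped by W -> flip
Dir SW: first cell '.' (not opp) -> no flip
Dir S: first cell '.' (not opp) -> no flip
Dir SE: first cell '.' (not opp) -> no flip
All flips: (3,2)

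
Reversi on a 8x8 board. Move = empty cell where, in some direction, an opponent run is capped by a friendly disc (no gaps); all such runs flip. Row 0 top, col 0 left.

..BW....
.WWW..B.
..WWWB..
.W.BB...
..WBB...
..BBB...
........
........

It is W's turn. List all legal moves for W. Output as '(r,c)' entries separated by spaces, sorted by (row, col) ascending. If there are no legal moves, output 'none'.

Answer: (0,1) (2,6) (4,5) (5,5) (6,2) (6,3) (6,4)

Derivation:
(0,1): flips 1 -> legal
(0,5): no bracket -> illegal
(0,6): no bracket -> illegal
(0,7): no bracket -> illegal
(1,4): no bracket -> illegal
(1,5): no bracket -> illegal
(1,7): no bracket -> illegal
(2,6): flips 1 -> legal
(2,7): no bracket -> illegal
(3,2): no bracket -> illegal
(3,5): no bracket -> illegal
(3,6): no bracket -> illegal
(4,1): no bracket -> illegal
(4,5): flips 3 -> legal
(5,1): no bracket -> illegal
(5,5): flips 2 -> legal
(6,1): no bracket -> illegal
(6,2): flips 1 -> legal
(6,3): flips 3 -> legal
(6,4): flips 4 -> legal
(6,5): no bracket -> illegal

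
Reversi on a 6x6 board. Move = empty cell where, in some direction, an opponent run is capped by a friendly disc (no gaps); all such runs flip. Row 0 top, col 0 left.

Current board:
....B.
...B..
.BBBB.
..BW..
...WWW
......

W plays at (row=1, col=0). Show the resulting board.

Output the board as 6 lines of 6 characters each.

Answer: ....B.
W..B..
.WBBB.
..WW..
...WWW
......

Derivation:
Place W at (1,0); scan 8 dirs for brackets.
Dir NW: edge -> no flip
Dir N: first cell '.' (not opp) -> no flip
Dir NE: first cell '.' (not opp) -> no flip
Dir W: edge -> no flip
Dir E: first cell '.' (not opp) -> no flip
Dir SW: edge -> no flip
Dir S: first cell '.' (not opp) -> no flip
Dir SE: opp run (2,1) (3,2) capped by W -> flip
All flips: (2,1) (3,2)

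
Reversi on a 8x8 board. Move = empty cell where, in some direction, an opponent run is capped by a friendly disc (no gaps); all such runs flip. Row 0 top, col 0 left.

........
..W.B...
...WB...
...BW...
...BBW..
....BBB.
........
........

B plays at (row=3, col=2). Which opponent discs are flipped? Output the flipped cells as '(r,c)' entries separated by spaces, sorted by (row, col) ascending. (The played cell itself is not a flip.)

Dir NW: first cell '.' (not opp) -> no flip
Dir N: first cell '.' (not opp) -> no flip
Dir NE: opp run (2,3) capped by B -> flip
Dir W: first cell '.' (not opp) -> no flip
Dir E: first cell 'B' (not opp) -> no flip
Dir SW: first cell '.' (not opp) -> no flip
Dir S: first cell '.' (not opp) -> no flip
Dir SE: first cell 'B' (not opp) -> no flip

Answer: (2,3)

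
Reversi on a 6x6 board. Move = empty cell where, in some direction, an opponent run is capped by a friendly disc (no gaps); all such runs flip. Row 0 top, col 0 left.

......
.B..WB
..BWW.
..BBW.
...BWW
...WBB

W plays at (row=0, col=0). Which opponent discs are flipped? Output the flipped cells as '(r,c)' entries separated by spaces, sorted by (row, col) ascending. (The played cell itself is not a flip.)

Answer: (1,1) (2,2) (3,3)

Derivation:
Dir NW: edge -> no flip
Dir N: edge -> no flip
Dir NE: edge -> no flip
Dir W: edge -> no flip
Dir E: first cell '.' (not opp) -> no flip
Dir SW: edge -> no flip
Dir S: first cell '.' (not opp) -> no flip
Dir SE: opp run (1,1) (2,2) (3,3) capped by W -> flip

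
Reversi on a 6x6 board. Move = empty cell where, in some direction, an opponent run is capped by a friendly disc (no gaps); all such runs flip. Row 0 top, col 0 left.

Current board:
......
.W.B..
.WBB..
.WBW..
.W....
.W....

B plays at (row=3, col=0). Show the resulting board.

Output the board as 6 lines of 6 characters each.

Place B at (3,0); scan 8 dirs for brackets.
Dir NW: edge -> no flip
Dir N: first cell '.' (not opp) -> no flip
Dir NE: opp run (2,1), next='.' -> no flip
Dir W: edge -> no flip
Dir E: opp run (3,1) capped by B -> flip
Dir SW: edge -> no flip
Dir S: first cell '.' (not opp) -> no flip
Dir SE: opp run (4,1), next='.' -> no flip
All flips: (3,1)

Answer: ......
.W.B..
.WBB..
BBBW..
.W....
.W....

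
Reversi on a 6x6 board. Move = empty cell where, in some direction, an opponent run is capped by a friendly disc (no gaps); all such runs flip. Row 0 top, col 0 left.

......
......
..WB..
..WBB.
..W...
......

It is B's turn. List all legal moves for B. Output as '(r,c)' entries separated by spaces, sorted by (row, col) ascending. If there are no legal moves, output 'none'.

(1,1): flips 1 -> legal
(1,2): no bracket -> illegal
(1,3): no bracket -> illegal
(2,1): flips 1 -> legal
(3,1): flips 1 -> legal
(4,1): flips 1 -> legal
(4,3): no bracket -> illegal
(5,1): flips 1 -> legal
(5,2): no bracket -> illegal
(5,3): no bracket -> illegal

Answer: (1,1) (2,1) (3,1) (4,1) (5,1)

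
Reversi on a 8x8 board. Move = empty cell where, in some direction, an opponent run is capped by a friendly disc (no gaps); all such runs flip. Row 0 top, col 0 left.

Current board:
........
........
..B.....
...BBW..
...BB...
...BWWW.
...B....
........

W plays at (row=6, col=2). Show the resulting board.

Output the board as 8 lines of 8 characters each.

Place W at (6,2); scan 8 dirs for brackets.
Dir NW: first cell '.' (not opp) -> no flip
Dir N: first cell '.' (not opp) -> no flip
Dir NE: opp run (5,3) (4,4) capped by W -> flip
Dir W: first cell '.' (not opp) -> no flip
Dir E: opp run (6,3), next='.' -> no flip
Dir SW: first cell '.' (not opp) -> no flip
Dir S: first cell '.' (not opp) -> no flip
Dir SE: first cell '.' (not opp) -> no flip
All flips: (4,4) (5,3)

Answer: ........
........
..B.....
...BBW..
...BW...
...WWWW.
..WB....
........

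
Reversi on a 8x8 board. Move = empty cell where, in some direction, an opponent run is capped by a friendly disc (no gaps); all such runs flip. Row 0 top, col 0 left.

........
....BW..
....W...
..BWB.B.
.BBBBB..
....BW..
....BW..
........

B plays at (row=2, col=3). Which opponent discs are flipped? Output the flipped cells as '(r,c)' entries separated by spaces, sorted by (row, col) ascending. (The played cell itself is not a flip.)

Answer: (3,3)

Derivation:
Dir NW: first cell '.' (not opp) -> no flip
Dir N: first cell '.' (not opp) -> no flip
Dir NE: first cell 'B' (not opp) -> no flip
Dir W: first cell '.' (not opp) -> no flip
Dir E: opp run (2,4), next='.' -> no flip
Dir SW: first cell 'B' (not opp) -> no flip
Dir S: opp run (3,3) capped by B -> flip
Dir SE: first cell 'B' (not opp) -> no flip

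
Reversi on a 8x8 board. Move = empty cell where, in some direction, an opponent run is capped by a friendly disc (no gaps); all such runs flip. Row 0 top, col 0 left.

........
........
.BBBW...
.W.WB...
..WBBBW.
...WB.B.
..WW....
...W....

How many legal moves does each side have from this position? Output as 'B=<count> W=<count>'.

Answer: B=10 W=8

Derivation:
-- B to move --
(1,3): no bracket -> illegal
(1,4): flips 1 -> legal
(1,5): no bracket -> illegal
(2,0): no bracket -> illegal
(2,5): flips 1 -> legal
(3,0): no bracket -> illegal
(3,2): flips 1 -> legal
(3,5): no bracket -> illegal
(3,6): flips 1 -> legal
(3,7): no bracket -> illegal
(4,0): flips 1 -> legal
(4,1): flips 2 -> legal
(4,7): flips 1 -> legal
(5,1): no bracket -> illegal
(5,2): flips 1 -> legal
(5,5): no bracket -> illegal
(5,7): no bracket -> illegal
(6,1): no bracket -> illegal
(6,4): no bracket -> illegal
(7,1): flips 2 -> legal
(7,2): flips 1 -> legal
(7,4): no bracket -> illegal
B mobility = 10
-- W to move --
(1,0): no bracket -> illegal
(1,1): flips 2 -> legal
(1,2): no bracket -> illegal
(1,3): flips 2 -> legal
(1,4): no bracket -> illegal
(2,0): flips 3 -> legal
(2,5): no bracket -> illegal
(3,0): no bracket -> illegal
(3,2): no bracket -> illegal
(3,5): flips 2 -> legal
(3,6): flips 2 -> legal
(4,7): no bracket -> illegal
(5,2): no bracket -> illegal
(5,5): flips 2 -> legal
(5,7): no bracket -> illegal
(6,4): flips 3 -> legal
(6,5): no bracket -> illegal
(6,6): flips 1 -> legal
(6,7): no bracket -> illegal
W mobility = 8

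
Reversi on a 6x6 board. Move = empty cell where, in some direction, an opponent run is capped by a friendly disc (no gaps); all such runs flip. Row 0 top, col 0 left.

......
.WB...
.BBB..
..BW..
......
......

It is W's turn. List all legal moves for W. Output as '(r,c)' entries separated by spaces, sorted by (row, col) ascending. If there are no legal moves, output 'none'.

(0,1): no bracket -> illegal
(0,2): no bracket -> illegal
(0,3): no bracket -> illegal
(1,0): no bracket -> illegal
(1,3): flips 2 -> legal
(1,4): no bracket -> illegal
(2,0): no bracket -> illegal
(2,4): no bracket -> illegal
(3,0): no bracket -> illegal
(3,1): flips 2 -> legal
(3,4): no bracket -> illegal
(4,1): no bracket -> illegal
(4,2): no bracket -> illegal
(4,3): no bracket -> illegal

Answer: (1,3) (3,1)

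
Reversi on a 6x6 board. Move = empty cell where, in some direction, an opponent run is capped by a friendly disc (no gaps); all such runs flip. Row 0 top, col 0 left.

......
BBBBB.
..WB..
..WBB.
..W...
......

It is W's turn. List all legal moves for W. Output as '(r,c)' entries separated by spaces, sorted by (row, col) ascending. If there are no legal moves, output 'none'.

(0,0): flips 1 -> legal
(0,1): no bracket -> illegal
(0,2): flips 1 -> legal
(0,3): no bracket -> illegal
(0,4): flips 1 -> legal
(0,5): flips 2 -> legal
(1,5): no bracket -> illegal
(2,0): no bracket -> illegal
(2,1): no bracket -> illegal
(2,4): flips 2 -> legal
(2,5): no bracket -> illegal
(3,5): flips 2 -> legal
(4,3): no bracket -> illegal
(4,4): flips 1 -> legal
(4,5): no bracket -> illegal

Answer: (0,0) (0,2) (0,4) (0,5) (2,4) (3,5) (4,4)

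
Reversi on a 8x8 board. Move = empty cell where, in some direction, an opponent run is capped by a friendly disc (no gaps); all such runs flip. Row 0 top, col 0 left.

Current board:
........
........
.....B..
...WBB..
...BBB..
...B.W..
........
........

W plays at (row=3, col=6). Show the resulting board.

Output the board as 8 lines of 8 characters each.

Answer: ........
........
.....B..
...WWWW.
...BBB..
...B.W..
........
........

Derivation:
Place W at (3,6); scan 8 dirs for brackets.
Dir NW: opp run (2,5), next='.' -> no flip
Dir N: first cell '.' (not opp) -> no flip
Dir NE: first cell '.' (not opp) -> no flip
Dir W: opp run (3,5) (3,4) capped by W -> flip
Dir E: first cell '.' (not opp) -> no flip
Dir SW: opp run (4,5), next='.' -> no flip
Dir S: first cell '.' (not opp) -> no flip
Dir SE: first cell '.' (not opp) -> no flip
All flips: (3,4) (3,5)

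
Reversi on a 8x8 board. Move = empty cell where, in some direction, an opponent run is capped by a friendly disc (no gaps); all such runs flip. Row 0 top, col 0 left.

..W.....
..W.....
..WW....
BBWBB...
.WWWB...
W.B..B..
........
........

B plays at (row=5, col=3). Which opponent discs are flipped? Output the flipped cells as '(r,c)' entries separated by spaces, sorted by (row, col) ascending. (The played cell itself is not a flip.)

Answer: (4,2) (4,3)

Derivation:
Dir NW: opp run (4,2) capped by B -> flip
Dir N: opp run (4,3) capped by B -> flip
Dir NE: first cell 'B' (not opp) -> no flip
Dir W: first cell 'B' (not opp) -> no flip
Dir E: first cell '.' (not opp) -> no flip
Dir SW: first cell '.' (not opp) -> no flip
Dir S: first cell '.' (not opp) -> no flip
Dir SE: first cell '.' (not opp) -> no flip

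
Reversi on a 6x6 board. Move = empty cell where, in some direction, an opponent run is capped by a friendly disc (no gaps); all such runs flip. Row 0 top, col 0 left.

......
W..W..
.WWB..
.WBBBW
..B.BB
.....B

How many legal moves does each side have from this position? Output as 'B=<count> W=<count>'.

-- B to move --
(0,0): no bracket -> illegal
(0,1): no bracket -> illegal
(0,2): no bracket -> illegal
(0,3): flips 1 -> legal
(0,4): no bracket -> illegal
(1,1): flips 1 -> legal
(1,2): flips 1 -> legal
(1,4): no bracket -> illegal
(2,0): flips 3 -> legal
(2,4): no bracket -> illegal
(2,5): flips 1 -> legal
(3,0): flips 1 -> legal
(4,0): no bracket -> illegal
(4,1): no bracket -> illegal
B mobility = 6
-- W to move --
(1,2): no bracket -> illegal
(1,4): no bracket -> illegal
(2,4): flips 1 -> legal
(2,5): no bracket -> illegal
(4,1): no bracket -> illegal
(4,3): flips 3 -> legal
(5,1): no bracket -> illegal
(5,2): flips 2 -> legal
(5,3): flips 2 -> legal
(5,4): no bracket -> illegal
W mobility = 4

Answer: B=6 W=4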